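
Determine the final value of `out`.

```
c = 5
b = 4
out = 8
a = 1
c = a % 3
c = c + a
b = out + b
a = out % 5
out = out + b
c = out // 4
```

c = 1%3 = 1
c = 1+1 = 2
b = 8+4 = 12
a = 8%5 = 3
out = 8+12 = 20
c = 20//4 = 5

20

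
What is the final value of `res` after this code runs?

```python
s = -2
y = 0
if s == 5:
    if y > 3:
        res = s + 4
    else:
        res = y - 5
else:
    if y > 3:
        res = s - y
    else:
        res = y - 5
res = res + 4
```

s=-2, y=0
s == 5 is False; y > 3 is False
→ res = y - 5 = -5
res = (-5)+4 = -1

-1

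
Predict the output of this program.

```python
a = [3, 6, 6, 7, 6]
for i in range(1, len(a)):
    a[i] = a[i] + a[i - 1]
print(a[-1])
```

i=1: a[1] = 6+3 = 9 → [3, 9, 6, 7, 6]
i=2: a[2] = 6+9 = 15 → [3, 9, 15, 7, 6]
i=3: a[3] = 7+15 = 22 → [3, 9, 15, 22, 6]
i=4: a[4] = 6+22 = 28 → [3, 9, 15, 22, 28]

28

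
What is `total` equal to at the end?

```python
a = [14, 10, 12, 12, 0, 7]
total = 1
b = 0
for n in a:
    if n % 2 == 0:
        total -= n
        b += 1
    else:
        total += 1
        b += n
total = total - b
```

-58

n=14: even, total = 1-14 = -13; b=1
n=10: even, total = (-13)-10 = -23; b=2
n=12: even, total = (-23)-12 = -35; b=3
n=12: even, total = (-35)-12 = -47; b=4
n=0: even, total = (-47)-0 = -47; b=5
n=7: not even, total = (-47)+1 = -46; b=12
total-b = (-46)-12 = -58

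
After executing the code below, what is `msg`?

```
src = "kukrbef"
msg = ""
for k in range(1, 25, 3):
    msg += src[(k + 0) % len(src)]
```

'ubkrfkeu'

k=1: add src[1]='u' → 'u'
k=4: add src[4]='b' → 'ub'
k=7: add src[0]='k' → 'ubk'
k=10: add src[3]='r' → 'ubkr'
k=13: add src[6]='f' → 'ubkrf'
k=16: add src[2]='k' → 'ubkrfk'
k=19: add src[5]='e' → 'ubkrfke'
k=22: add src[1]='u' → 'ubkrfkeu'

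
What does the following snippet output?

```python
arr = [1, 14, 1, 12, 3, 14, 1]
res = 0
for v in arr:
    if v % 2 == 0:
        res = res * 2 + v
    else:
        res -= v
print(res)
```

75

v=1: not even, res = 0-1 = -1
v=14: even, res = (-1)*2+14 = 12
v=1: not even, res = 12-1 = 11
v=12: even, res = 11*2+12 = 34
v=3: not even, res = 34-3 = 31
v=14: even, res = 31*2+14 = 76
v=1: not even, res = 76-1 = 75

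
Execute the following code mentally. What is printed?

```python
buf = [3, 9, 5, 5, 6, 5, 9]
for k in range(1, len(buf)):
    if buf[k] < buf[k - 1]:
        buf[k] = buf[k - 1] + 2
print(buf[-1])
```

k=1: 9>=3, unchanged → [3, 9, 5, 5, 6, 5, 9]
k=2: 5<9, buf[2] = 9+2 = 11 → [3, 9, 11, 5, 6, 5, 9]
k=3: 5<11, buf[3] = 11+2 = 13 → [3, 9, 11, 13, 6, 5, 9]
k=4: 6<13, buf[4] = 13+2 = 15 → [3, 9, 11, 13, 15, 5, 9]
k=5: 5<15, buf[5] = 15+2 = 17 → [3, 9, 11, 13, 15, 17, 9]
k=6: 9<17, buf[6] = 17+2 = 19 → [3, 9, 11, 13, 15, 17, 19]

19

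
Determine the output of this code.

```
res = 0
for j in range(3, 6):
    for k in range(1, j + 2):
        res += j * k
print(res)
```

j=3,k=1: res = 0+3 = 3
j=3,k=2: res = 3+6 = 9
j=3,k=3: res = 9+9 = 18
j=3,k=4: res = 18+12 = 30
j=4,k=1: res = 30+4 = 34
j=4,k=2: res = 34+8 = 42
j=4,k=3: res = 42+12 = 54
j=4,k=4: res = 54+16 = 70
j=4,k=5: res = 70+20 = 90
j=5,k=1: res = 90+5 = 95
j=5,k=2: res = 95+10 = 105
j=5,k=3: res = 105+15 = 120
j=5,k=4: res = 120+20 = 140
j=5,k=5: res = 140+25 = 165
j=5,k=6: res = 165+30 = 195

195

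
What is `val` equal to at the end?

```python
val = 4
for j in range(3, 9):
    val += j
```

37

j=3: val = 4+3 = 7
j=4: val = 7+4 = 11
j=5: val = 11+5 = 16
j=6: val = 16+6 = 22
j=7: val = 22+7 = 29
j=8: val = 29+8 = 37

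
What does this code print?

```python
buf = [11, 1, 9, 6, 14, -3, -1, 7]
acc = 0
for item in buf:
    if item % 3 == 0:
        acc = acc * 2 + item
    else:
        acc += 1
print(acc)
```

item=11: not %3==0, acc = 0+1 = 1
item=1: not %3==0, acc = 1+1 = 2
item=9: %3==0, acc = 2*2+9 = 13
item=6: %3==0, acc = 13*2+6 = 32
item=14: not %3==0, acc = 32+1 = 33
item=-3: %3==0, acc = 33*2+(-3) = 63
item=-1: not %3==0, acc = 63+1 = 64
item=7: not %3==0, acc = 64+1 = 65

65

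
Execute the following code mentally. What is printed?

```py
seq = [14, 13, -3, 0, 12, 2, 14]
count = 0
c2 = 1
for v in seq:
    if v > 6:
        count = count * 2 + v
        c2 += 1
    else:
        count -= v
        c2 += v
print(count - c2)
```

v=14: >6, count = 0*2+14 = 14; c2=2
v=13: >6, count = 14*2+13 = 41; c2=3
v=-3: not >6, count = 41-(-3) = 44; c2=0
v=0: not >6, count = 44-0 = 44; c2=0
v=12: >6, count = 44*2+12 = 100; c2=1
v=2: not >6, count = 100-2 = 98; c2=3
v=14: >6, count = 98*2+14 = 210; c2=4
count-c2 = 210-4 = 206

206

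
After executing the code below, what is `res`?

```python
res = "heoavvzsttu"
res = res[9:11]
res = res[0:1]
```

't'

slice [9:11] → 'tu'
slice [0:1] → 't'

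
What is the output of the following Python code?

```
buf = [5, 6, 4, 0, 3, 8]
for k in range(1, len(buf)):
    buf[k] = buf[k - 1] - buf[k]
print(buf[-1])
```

k=1: buf[1] = 5-6 = -1 → [5, -1, 4, 0, 3, 8]
k=2: buf[2] = (-1)-4 = -5 → [5, -1, -5, 0, 3, 8]
k=3: buf[3] = (-5)-0 = -5 → [5, -1, -5, -5, 3, 8]
k=4: buf[4] = (-5)-3 = -8 → [5, -1, -5, -5, -8, 8]
k=5: buf[5] = (-8)-8 = -16 → [5, -1, -5, -5, -8, -16]

-16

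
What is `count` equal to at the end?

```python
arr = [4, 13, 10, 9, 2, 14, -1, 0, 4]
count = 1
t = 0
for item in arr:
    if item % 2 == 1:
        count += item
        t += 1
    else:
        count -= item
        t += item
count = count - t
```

item=4: not odd, count = 1-4 = -3; t=4
item=13: odd, count = (-3)+13 = 10; t=5
item=10: not odd, count = 10-10 = 0; t=15
item=9: odd, count = 0+9 = 9; t=16
item=2: not odd, count = 9-2 = 7; t=18
item=14: not odd, count = 7-14 = -7; t=32
item=-1: odd, count = (-7)+(-1) = -8; t=33
item=0: not odd, count = (-8)-0 = -8; t=33
item=4: not odd, count = (-8)-4 = -12; t=37
count-t = (-12)-37 = -49

-49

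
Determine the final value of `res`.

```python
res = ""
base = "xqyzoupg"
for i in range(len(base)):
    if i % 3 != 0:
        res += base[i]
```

'qyoug'

i=0: skip
i=1: add 'q' → 'q'
i=2: add 'y' → 'qy'
i=3: skip
i=4: add 'o' → 'qyo'
i=5: add 'u' → 'qyou'
i=6: skip
i=7: add 'g' → 'qyoug'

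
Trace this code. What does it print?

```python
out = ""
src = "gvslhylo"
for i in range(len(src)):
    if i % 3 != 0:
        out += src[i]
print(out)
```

vshyo

i=0: skip
i=1: add 'v' → 'v'
i=2: add 's' → 'vs'
i=3: skip
i=4: add 'h' → 'vsh'
i=5: add 'y' → 'vshy'
i=6: skip
i=7: add 'o' → 'vshyo'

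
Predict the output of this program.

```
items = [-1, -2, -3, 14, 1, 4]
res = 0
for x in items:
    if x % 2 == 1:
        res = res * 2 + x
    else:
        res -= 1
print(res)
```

-16

x=-1: odd, res = 0*2+(-1) = -1
x=-2: not odd, res = (-1)-1 = -2
x=-3: odd, res = (-2)*2+(-3) = -7
x=14: not odd, res = (-7)-1 = -8
x=1: odd, res = (-8)*2+1 = -15
x=4: not odd, res = (-15)-1 = -16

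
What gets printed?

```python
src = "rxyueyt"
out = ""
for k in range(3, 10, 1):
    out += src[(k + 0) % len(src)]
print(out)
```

ueytrxy

k=3: add src[3]='u' → 'u'
k=4: add src[4]='e' → 'ue'
k=5: add src[5]='y' → 'uey'
k=6: add src[6]='t' → 'ueyt'
k=7: add src[0]='r' → 'ueytr'
k=8: add src[1]='x' → 'ueytrx'
k=9: add src[2]='y' → 'ueytrxy'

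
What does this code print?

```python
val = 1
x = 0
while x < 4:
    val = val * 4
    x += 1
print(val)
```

256

x=0: val = 1*4 = 4
x=1: val = 4*4 = 16
x=2: val = 16*4 = 64
x=3: val = 64*4 = 256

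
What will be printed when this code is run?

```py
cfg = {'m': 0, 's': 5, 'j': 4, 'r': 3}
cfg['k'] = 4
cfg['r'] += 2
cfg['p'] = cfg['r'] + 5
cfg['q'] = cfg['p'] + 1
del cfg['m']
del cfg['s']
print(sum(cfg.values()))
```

cfg['k'] = 4 → {'m': 0, 's': 5, 'j': 4, 'r': 3, 'k': 4}
cfg['r'] = 3+2 = 5 → {'m': 0, 's': 5, 'j': 4, 'r': 5, 'k': 4}
cfg['p'] = cfg['r']+5 = 10 → {'m': 0, 's': 5, 'j': 4, 'r': 5, 'k': 4, 'p': 10}
cfg['q'] = cfg['p']+1 = 11 → {'m': 0, 's': 5, 'j': 4, 'r': 5, 'k': 4, 'p': 10, 'q': 11}
del 'm' → {'s': 5, 'j': 4, 'r': 5, 'k': 4, 'p': 10, 'q': 11}
del 's' → {'j': 4, 'r': 5, 'k': 4, 'p': 10, 'q': 11}
sum of values = 34

34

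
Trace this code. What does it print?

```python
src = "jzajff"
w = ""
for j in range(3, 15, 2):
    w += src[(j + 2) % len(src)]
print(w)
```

fzjfzj

j=3: add src[5]='f' → 'f'
j=5: add src[1]='z' → 'fz'
j=7: add src[3]='j' → 'fzj'
j=9: add src[5]='f' → 'fzjf'
j=11: add src[1]='z' → 'fzjfz'
j=13: add src[3]='j' → 'fzjfzj'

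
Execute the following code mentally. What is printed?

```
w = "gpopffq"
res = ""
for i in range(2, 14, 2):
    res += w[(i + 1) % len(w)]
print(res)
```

pfgofq

i=2: add w[3]='p' → 'p'
i=4: add w[5]='f' → 'pf'
i=6: add w[0]='g' → 'pfg'
i=8: add w[2]='o' → 'pfgo'
i=10: add w[4]='f' → 'pfgof'
i=12: add w[6]='q' → 'pfgofq'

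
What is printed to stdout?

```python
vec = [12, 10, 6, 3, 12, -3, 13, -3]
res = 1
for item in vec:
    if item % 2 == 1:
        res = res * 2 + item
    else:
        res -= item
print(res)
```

item=12: not odd, res = 1-12 = -11
item=10: not odd, res = (-11)-10 = -21
item=6: not odd, res = (-21)-6 = -27
item=3: odd, res = (-27)*2+3 = -51
item=12: not odd, res = (-51)-12 = -63
item=-3: odd, res = (-63)*2+(-3) = -129
item=13: odd, res = (-129)*2+13 = -245
item=-3: odd, res = (-245)*2+(-3) = -493

-493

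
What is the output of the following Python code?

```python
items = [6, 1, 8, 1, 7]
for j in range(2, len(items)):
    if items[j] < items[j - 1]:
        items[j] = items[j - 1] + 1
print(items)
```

j=2: 8>=1, unchanged → [6, 1, 8, 1, 7]
j=3: 1<8, items[3] = 8+1 = 9 → [6, 1, 8, 9, 7]
j=4: 7<9, items[4] = 9+1 = 10 → [6, 1, 8, 9, 10]

[6, 1, 8, 9, 10]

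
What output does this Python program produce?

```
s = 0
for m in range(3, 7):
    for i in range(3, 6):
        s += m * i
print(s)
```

m=3,i=3: s = 0+9 = 9
m=3,i=4: s = 9+12 = 21
m=3,i=5: s = 21+15 = 36
m=4,i=3: s = 36+12 = 48
m=4,i=4: s = 48+16 = 64
m=4,i=5: s = 64+20 = 84
m=5,i=3: s = 84+15 = 99
m=5,i=4: s = 99+20 = 119
m=5,i=5: s = 119+25 = 144
m=6,i=3: s = 144+18 = 162
m=6,i=4: s = 162+24 = 186
m=6,i=5: s = 186+30 = 216

216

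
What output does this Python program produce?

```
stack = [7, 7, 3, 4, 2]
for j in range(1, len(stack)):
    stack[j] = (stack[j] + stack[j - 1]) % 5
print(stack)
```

j=1: stack[1] = (7+7)%5 = 4 → [7, 4, 3, 4, 2]
j=2: stack[2] = (3+4)%5 = 2 → [7, 4, 2, 4, 2]
j=3: stack[3] = (4+2)%5 = 1 → [7, 4, 2, 1, 2]
j=4: stack[4] = (2+1)%5 = 3 → [7, 4, 2, 1, 3]

[7, 4, 2, 1, 3]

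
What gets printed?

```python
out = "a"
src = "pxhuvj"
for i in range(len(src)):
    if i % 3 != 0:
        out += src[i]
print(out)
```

i=0: skip
i=1: add 'x' → 'ax'
i=2: add 'h' → 'axh'
i=3: skip
i=4: add 'v' → 'axhv'
i=5: add 'j' → 'axhvj'

axhvj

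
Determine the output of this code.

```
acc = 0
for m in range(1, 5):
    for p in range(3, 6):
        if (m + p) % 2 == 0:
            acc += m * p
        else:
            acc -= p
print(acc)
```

m=1,p=3: even sum, acc = 0+3 = 3
m=1,p=4: odd sum, acc = 3-4 = -1
m=1,p=5: even sum, acc = (-1)+5 = 4
m=2,p=3: odd sum, acc = 4-3 = 1
m=2,p=4: even sum, acc = 1+8 = 9
m=2,p=5: odd sum, acc = 9-5 = 4
m=3,p=3: even sum, acc = 4+9 = 13
m=3,p=4: odd sum, acc = 13-4 = 9
m=3,p=5: even sum, acc = 9+15 = 24
m=4,p=3: odd sum, acc = 24-3 = 21
m=4,p=4: even sum, acc = 21+16 = 37
m=4,p=5: odd sum, acc = 37-5 = 32

32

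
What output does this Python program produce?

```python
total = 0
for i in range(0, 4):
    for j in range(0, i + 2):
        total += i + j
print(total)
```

46

i=0,j=0: total = 0+0 = 0
i=0,j=1: total = 0+1 = 1
i=1,j=0: total = 1+1 = 2
i=1,j=1: total = 2+2 = 4
i=1,j=2: total = 4+3 = 7
i=2,j=0: total = 7+2 = 9
i=2,j=1: total = 9+3 = 12
i=2,j=2: total = 12+4 = 16
i=2,j=3: total = 16+5 = 21
i=3,j=0: total = 21+3 = 24
i=3,j=1: total = 24+4 = 28
i=3,j=2: total = 28+5 = 33
i=3,j=3: total = 33+6 = 39
i=3,j=4: total = 39+7 = 46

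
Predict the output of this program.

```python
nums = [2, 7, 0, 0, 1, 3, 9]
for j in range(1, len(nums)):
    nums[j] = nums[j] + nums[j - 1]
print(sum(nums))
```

j=1: nums[1] = 7+2 = 9 → [2, 9, 0, 0, 1, 3, 9]
j=2: nums[2] = 0+9 = 9 → [2, 9, 9, 0, 1, 3, 9]
j=3: nums[3] = 0+9 = 9 → [2, 9, 9, 9, 1, 3, 9]
j=4: nums[4] = 1+9 = 10 → [2, 9, 9, 9, 10, 3, 9]
j=5: nums[5] = 3+10 = 13 → [2, 9, 9, 9, 10, 13, 9]
j=6: nums[6] = 9+13 = 22 → [2, 9, 9, 9, 10, 13, 22]
sum = 74

74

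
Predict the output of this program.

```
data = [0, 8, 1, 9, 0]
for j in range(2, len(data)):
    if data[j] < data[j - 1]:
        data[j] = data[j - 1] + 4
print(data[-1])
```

j=2: 1<8, data[2] = 8+4 = 12 → [0, 8, 12, 9, 0]
j=3: 9<12, data[3] = 12+4 = 16 → [0, 8, 12, 16, 0]
j=4: 0<16, data[4] = 16+4 = 20 → [0, 8, 12, 16, 20]

20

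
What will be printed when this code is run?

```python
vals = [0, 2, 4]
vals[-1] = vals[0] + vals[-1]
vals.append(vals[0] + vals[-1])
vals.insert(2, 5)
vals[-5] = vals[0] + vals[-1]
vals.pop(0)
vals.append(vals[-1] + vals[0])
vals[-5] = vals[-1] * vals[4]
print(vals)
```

vals[-1] = vals[0]+vals[-1] = 0+4 = 4 → [0, 2, 4]
append vals[0]+vals[-1] = 0+4 = 4 → [0, 2, 4, 4]
insert 5 at 2 → [0, 2, 5, 4, 4]
vals[-5] = vals[0]+vals[-1] = 0+4 = 4 → [4, 2, 5, 4, 4]
pop(0) removes 4 → [2, 5, 4, 4]
append vals[-1]+vals[0] = 4+2 = 6 → [2, 5, 4, 4, 6]
vals[-5] = vals[-1]*vals[4] = 6*6 = 36 → [36, 5, 4, 4, 6]

[36, 5, 4, 4, 6]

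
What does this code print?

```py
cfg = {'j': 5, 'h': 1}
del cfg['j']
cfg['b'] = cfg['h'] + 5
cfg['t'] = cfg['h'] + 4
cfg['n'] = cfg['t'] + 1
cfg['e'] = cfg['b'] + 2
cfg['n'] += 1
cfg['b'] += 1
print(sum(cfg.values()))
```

del 'j' → {'h': 1}
cfg['b'] = cfg['h']+5 = 6 → {'h': 1, 'b': 6}
cfg['t'] = cfg['h']+4 = 5 → {'h': 1, 'b': 6, 't': 5}
cfg['n'] = cfg['t']+1 = 6 → {'h': 1, 'b': 6, 't': 5, 'n': 6}
cfg['e'] = cfg['b']+2 = 8 → {'h': 1, 'b': 6, 't': 5, 'n': 6, 'e': 8}
cfg['n'] = 6+1 = 7 → {'h': 1, 'b': 6, 't': 5, 'n': 7, 'e': 8}
cfg['b'] = 6+1 = 7 → {'h': 1, 'b': 7, 't': 5, 'n': 7, 'e': 8}
sum of values = 28

28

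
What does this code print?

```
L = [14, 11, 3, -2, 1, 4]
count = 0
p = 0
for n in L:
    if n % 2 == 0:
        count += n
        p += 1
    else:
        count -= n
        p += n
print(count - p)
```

-17

n=14: even, count = 0+14 = 14; p=1
n=11: not even, count = 14-11 = 3; p=12
n=3: not even, count = 3-3 = 0; p=15
n=-2: even, count = 0+(-2) = -2; p=16
n=1: not even, count = (-2)-1 = -3; p=17
n=4: even, count = (-3)+4 = 1; p=18
count-p = 1-18 = -17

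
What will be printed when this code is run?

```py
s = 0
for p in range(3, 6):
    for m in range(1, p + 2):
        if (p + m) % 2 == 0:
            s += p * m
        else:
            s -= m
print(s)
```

54

p=3,m=1: even sum, s = 0+3 = 3
p=3,m=2: odd sum, s = 3-2 = 1
p=3,m=3: even sum, s = 1+9 = 10
p=3,m=4: odd sum, s = 10-4 = 6
p=4,m=1: odd sum, s = 6-1 = 5
p=4,m=2: even sum, s = 5+8 = 13
p=4,m=3: odd sum, s = 13-3 = 10
p=4,m=4: even sum, s = 10+16 = 26
p=4,m=5: odd sum, s = 26-5 = 21
p=5,m=1: even sum, s = 21+5 = 26
p=5,m=2: odd sum, s = 26-2 = 24
p=5,m=3: even sum, s = 24+15 = 39
p=5,m=4: odd sum, s = 39-4 = 35
p=5,m=5: even sum, s = 35+25 = 60
p=5,m=6: odd sum, s = 60-6 = 54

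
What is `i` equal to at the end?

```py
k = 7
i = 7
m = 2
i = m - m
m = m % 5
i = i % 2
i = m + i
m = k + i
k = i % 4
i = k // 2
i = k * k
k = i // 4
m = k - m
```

i = 2-2 = 0
m = 2%5 = 2
i = 0%2 = 0
i = 2+0 = 2
m = 7+2 = 9
k = 2%4 = 2
i = 2//2 = 1
i = 2*2 = 4
k = 4//4 = 1
m = 1-9 = -8

4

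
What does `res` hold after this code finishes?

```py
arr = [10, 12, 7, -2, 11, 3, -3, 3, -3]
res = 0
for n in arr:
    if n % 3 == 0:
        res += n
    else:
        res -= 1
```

n=10: not %3==0, res = 0-1 = -1
n=12: %3==0, res = (-1)+12 = 11
n=7: not %3==0, res = 11-1 = 10
n=-2: not %3==0, res = 10-1 = 9
n=11: not %3==0, res = 9-1 = 8
n=3: %3==0, res = 8+3 = 11
n=-3: %3==0, res = 11+(-3) = 8
n=3: %3==0, res = 8+3 = 11
n=-3: %3==0, res = 11+(-3) = 8

8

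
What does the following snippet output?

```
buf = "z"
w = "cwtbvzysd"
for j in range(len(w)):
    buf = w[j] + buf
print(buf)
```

dsyzvbtwcz

j=0: prepend 'c' → 'cz'
j=1: prepend 'w' → 'wcz'
j=2: prepend 't' → 'twcz'
j=3: prepend 'b' → 'btwcz'
j=4: prepend 'v' → 'vbtwcz'
j=5: prepend 'z' → 'zvbtwcz'
j=6: prepend 'y' → 'yzvbtwcz'
j=7: prepend 's' → 'syzvbtwcz'
j=8: prepend 'd' → 'dsyzvbtwcz'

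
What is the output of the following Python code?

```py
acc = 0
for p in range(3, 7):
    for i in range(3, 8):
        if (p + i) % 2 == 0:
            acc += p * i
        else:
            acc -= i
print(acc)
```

170

p=3,i=3: even sum, acc = 0+9 = 9
p=3,i=4: odd sum, acc = 9-4 = 5
p=3,i=5: even sum, acc = 5+15 = 20
p=3,i=6: odd sum, acc = 20-6 = 14
p=3,i=7: even sum, acc = 14+21 = 35
p=4,i=3: odd sum, acc = 35-3 = 32
p=4,i=4: even sum, acc = 32+16 = 48
p=4,i=5: odd sum, acc = 48-5 = 43
p=4,i=6: even sum, acc = 43+24 = 67
p=4,i=7: odd sum, acc = 67-7 = 60
p=5,i=3: even sum, acc = 60+15 = 75
p=5,i=4: odd sum, acc = 75-4 = 71
p=5,i=5: even sum, acc = 71+25 = 96
p=5,i=6: odd sum, acc = 96-6 = 90
p=5,i=7: even sum, acc = 90+35 = 125
p=6,i=3: odd sum, acc = 125-3 = 122
p=6,i=4: even sum, acc = 122+24 = 146
p=6,i=5: odd sum, acc = 146-5 = 141
p=6,i=6: even sum, acc = 141+36 = 177
p=6,i=7: odd sum, acc = 177-7 = 170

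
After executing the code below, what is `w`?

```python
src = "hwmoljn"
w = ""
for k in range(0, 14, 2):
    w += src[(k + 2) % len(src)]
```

k=0: add src[2]='m' → 'm'
k=2: add src[4]='l' → 'ml'
k=4: add src[6]='n' → 'mln'
k=6: add src[1]='w' → 'mlnw'
k=8: add src[3]='o' → 'mlnwo'
k=10: add src[5]='j' → 'mlnwoj'
k=12: add src[0]='h' → 'mlnwojh'

'mlnwojh'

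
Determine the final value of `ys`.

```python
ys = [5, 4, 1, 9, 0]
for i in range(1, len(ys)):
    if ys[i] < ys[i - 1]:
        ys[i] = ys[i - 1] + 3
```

[5, 8, 11, 14, 17]

i=1: 4<5, ys[1] = 5+3 = 8 → [5, 8, 1, 9, 0]
i=2: 1<8, ys[2] = 8+3 = 11 → [5, 8, 11, 9, 0]
i=3: 9<11, ys[3] = 11+3 = 14 → [5, 8, 11, 14, 0]
i=4: 0<14, ys[4] = 14+3 = 17 → [5, 8, 11, 14, 17]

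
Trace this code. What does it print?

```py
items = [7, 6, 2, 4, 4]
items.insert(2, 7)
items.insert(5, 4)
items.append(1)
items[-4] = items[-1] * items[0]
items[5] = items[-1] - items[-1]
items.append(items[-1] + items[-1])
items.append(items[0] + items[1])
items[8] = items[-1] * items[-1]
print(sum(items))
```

insert 7 at 2 → [7, 6, 7, 2, 4, 4]
insert 4 at 5 → [7, 6, 7, 2, 4, 4, 4]
append 1 → [7, 6, 7, 2, 4, 4, 4, 1]
items[-4] = items[-1]*items[0] = 1*7 = 7 → [7, 6, 7, 2, 7, 4, 4, 1]
items[5] = items[-1]-items[-1] = 1-1 = 0 → [7, 6, 7, 2, 7, 0, 4, 1]
append items[-1]+items[-1] = 1+1 = 2 → [7, 6, 7, 2, 7, 0, 4, 1, 2]
append items[0]+items[1] = 7+6 = 13 → [7, 6, 7, 2, 7, 0, 4, 1, 2, 13]
items[8] = items[-1]*items[-1] = 13*13 = 169 → [7, 6, 7, 2, 7, 0, 4, 1, 169, 13]
sum = 216

216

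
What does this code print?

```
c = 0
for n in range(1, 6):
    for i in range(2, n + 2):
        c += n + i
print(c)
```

n=1,i=2: c = 0+3 = 3
n=2,i=2: c = 3+4 = 7
n=2,i=3: c = 7+5 = 12
n=3,i=2: c = 12+5 = 17
n=3,i=3: c = 17+6 = 23
n=3,i=4: c = 23+7 = 30
n=4,i=2: c = 30+6 = 36
n=4,i=3: c = 36+7 = 43
n=4,i=4: c = 43+8 = 51
n=4,i=5: c = 51+9 = 60
n=5,i=2: c = 60+7 = 67
n=5,i=3: c = 67+8 = 75
n=5,i=4: c = 75+9 = 84
n=5,i=5: c = 84+10 = 94
n=5,i=6: c = 94+11 = 105

105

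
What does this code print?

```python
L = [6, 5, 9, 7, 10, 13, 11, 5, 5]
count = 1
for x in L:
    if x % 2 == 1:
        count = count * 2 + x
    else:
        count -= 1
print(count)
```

867

x=6: not odd, count = 1-1 = 0
x=5: odd, count = 0*2+5 = 5
x=9: odd, count = 5*2+9 = 19
x=7: odd, count = 19*2+7 = 45
x=10: not odd, count = 45-1 = 44
x=13: odd, count = 44*2+13 = 101
x=11: odd, count = 101*2+11 = 213
x=5: odd, count = 213*2+5 = 431
x=5: odd, count = 431*2+5 = 867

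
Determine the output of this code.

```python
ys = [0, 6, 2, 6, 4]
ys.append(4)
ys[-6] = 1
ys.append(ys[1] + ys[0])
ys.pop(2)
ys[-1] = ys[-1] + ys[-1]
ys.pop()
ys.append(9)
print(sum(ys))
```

30

append 4 → [0, 6, 2, 6, 4, 4]
ys[-6] = 1 → [1, 6, 2, 6, 4, 4]
append ys[1]+ys[0] = 6+1 = 7 → [1, 6, 2, 6, 4, 4, 7]
pop(2) removes 2 → [1, 6, 6, 4, 4, 7]
ys[-1] = ys[-1]+ys[-1] = 7+7 = 14 → [1, 6, 6, 4, 4, 14]
pop() removes 14 → [1, 6, 6, 4, 4]
append 9 → [1, 6, 6, 4, 4, 9]
sum = 30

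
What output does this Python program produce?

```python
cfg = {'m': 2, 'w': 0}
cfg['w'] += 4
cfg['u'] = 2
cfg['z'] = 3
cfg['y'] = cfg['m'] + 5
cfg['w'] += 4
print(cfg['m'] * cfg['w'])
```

cfg['w'] = 0+4 = 4 → {'m': 2, 'w': 4}
cfg['u'] = 2 → {'m': 2, 'w': 4, 'u': 2}
cfg['z'] = 3 → {'m': 2, 'w': 4, 'u': 2, 'z': 3}
cfg['y'] = cfg['m']+5 = 7 → {'m': 2, 'w': 4, 'u': 2, 'z': 3, 'y': 7}
cfg['w'] = 4+4 = 8 → {'m': 2, 'w': 8, 'u': 2, 'z': 3, 'y': 7}
cfg['m']*cfg['w'] = 2*8 = 16

16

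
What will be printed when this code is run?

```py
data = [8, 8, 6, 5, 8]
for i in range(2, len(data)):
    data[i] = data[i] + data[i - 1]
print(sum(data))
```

76

i=2: data[2] = 6+8 = 14 → [8, 8, 14, 5, 8]
i=3: data[3] = 5+14 = 19 → [8, 8, 14, 19, 8]
i=4: data[4] = 8+19 = 27 → [8, 8, 14, 19, 27]
sum = 76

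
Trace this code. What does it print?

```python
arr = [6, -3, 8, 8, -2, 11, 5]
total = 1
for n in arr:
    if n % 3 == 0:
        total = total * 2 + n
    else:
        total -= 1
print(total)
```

n=6: %3==0, total = 1*2+6 = 8
n=-3: %3==0, total = 8*2+(-3) = 13
n=8: not %3==0, total = 13-1 = 12
n=8: not %3==0, total = 12-1 = 11
n=-2: not %3==0, total = 11-1 = 10
n=11: not %3==0, total = 10-1 = 9
n=5: not %3==0, total = 9-1 = 8

8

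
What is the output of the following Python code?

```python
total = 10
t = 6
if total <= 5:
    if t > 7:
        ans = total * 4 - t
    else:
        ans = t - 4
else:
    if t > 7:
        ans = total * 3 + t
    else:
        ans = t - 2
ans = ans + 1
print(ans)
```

5

total=10, t=6
total <= 5 is False; t > 7 is False
→ ans = t - 2 = 4
ans = 4+1 = 5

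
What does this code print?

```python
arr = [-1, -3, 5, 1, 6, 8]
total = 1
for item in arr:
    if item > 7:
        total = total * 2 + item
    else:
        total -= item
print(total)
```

-6

item=-1: not >7, total = 1-(-1) = 2
item=-3: not >7, total = 2-(-3) = 5
item=5: not >7, total = 5-5 = 0
item=1: not >7, total = 0-1 = -1
item=6: not >7, total = (-1)-6 = -7
item=8: >7, total = (-7)*2+8 = -6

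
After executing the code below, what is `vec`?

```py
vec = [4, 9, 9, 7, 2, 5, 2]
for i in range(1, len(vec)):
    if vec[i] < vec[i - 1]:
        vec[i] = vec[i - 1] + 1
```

[4, 9, 9, 10, 11, 12, 13]

i=1: 9>=4, unchanged → [4, 9, 9, 7, 2, 5, 2]
i=2: 9>=9, unchanged → [4, 9, 9, 7, 2, 5, 2]
i=3: 7<9, vec[3] = 9+1 = 10 → [4, 9, 9, 10, 2, 5, 2]
i=4: 2<10, vec[4] = 10+1 = 11 → [4, 9, 9, 10, 11, 5, 2]
i=5: 5<11, vec[5] = 11+1 = 12 → [4, 9, 9, 10, 11, 12, 2]
i=6: 2<12, vec[6] = 12+1 = 13 → [4, 9, 9, 10, 11, 12, 13]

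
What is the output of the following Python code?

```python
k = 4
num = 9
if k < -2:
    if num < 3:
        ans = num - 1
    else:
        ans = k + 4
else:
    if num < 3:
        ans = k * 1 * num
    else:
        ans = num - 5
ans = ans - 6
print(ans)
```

-2

k=4, num=9
k < -2 is False; num < 3 is False
→ ans = num - 5 = 4
ans = 4-6 = -2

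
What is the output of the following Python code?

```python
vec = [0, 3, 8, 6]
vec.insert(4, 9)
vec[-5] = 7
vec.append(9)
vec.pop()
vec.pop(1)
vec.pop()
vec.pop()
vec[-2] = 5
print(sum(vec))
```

insert 9 at 4 → [0, 3, 8, 6, 9]
vec[-5] = 7 → [7, 3, 8, 6, 9]
append 9 → [7, 3, 8, 6, 9, 9]
pop() removes 9 → [7, 3, 8, 6, 9]
pop(1) removes 3 → [7, 8, 6, 9]
pop() removes 9 → [7, 8, 6]
pop() removes 6 → [7, 8]
vec[-2] = 5 → [5, 8]
sum = 13

13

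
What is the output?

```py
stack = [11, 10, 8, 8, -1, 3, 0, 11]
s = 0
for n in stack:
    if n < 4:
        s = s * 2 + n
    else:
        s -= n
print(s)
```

n=11: not <4, s = 0-11 = -11
n=10: not <4, s = (-11)-10 = -21
n=8: not <4, s = (-21)-8 = -29
n=8: not <4, s = (-29)-8 = -37
n=-1: <4, s = (-37)*2+(-1) = -75
n=3: <4, s = (-75)*2+3 = -147
n=0: <4, s = (-147)*2+0 = -294
n=11: not <4, s = (-294)-11 = -305

-305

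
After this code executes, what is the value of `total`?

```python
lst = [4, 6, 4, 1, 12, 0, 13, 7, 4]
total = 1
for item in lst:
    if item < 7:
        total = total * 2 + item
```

item=4: <7, total = 1*2+4 = 6
item=6: <7, total = 6*2+6 = 18
item=4: <7, total = 18*2+4 = 40
item=1: <7, total = 40*2+1 = 81
item=12: not <7
item=0: <7, total = 81*2+0 = 162
item=13: not <7
item=7: not <7
item=4: <7, total = 162*2+4 = 328

328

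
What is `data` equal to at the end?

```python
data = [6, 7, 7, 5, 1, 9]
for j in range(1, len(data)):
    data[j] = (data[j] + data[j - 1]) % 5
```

[6, 3, 0, 0, 1, 0]

j=1: data[1] = (7+6)%5 = 3 → [6, 3, 7, 5, 1, 9]
j=2: data[2] = (7+3)%5 = 0 → [6, 3, 0, 5, 1, 9]
j=3: data[3] = (5+0)%5 = 0 → [6, 3, 0, 0, 1, 9]
j=4: data[4] = (1+0)%5 = 1 → [6, 3, 0, 0, 1, 9]
j=5: data[5] = (9+1)%5 = 0 → [6, 3, 0, 0, 1, 0]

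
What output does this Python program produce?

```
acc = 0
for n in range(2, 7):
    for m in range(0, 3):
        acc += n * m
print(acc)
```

n=2,m=0: acc = 0+0 = 0
n=2,m=1: acc = 0+2 = 2
n=2,m=2: acc = 2+4 = 6
n=3,m=0: acc = 6+0 = 6
n=3,m=1: acc = 6+3 = 9
n=3,m=2: acc = 9+6 = 15
n=4,m=0: acc = 15+0 = 15
n=4,m=1: acc = 15+4 = 19
n=4,m=2: acc = 19+8 = 27
n=5,m=0: acc = 27+0 = 27
n=5,m=1: acc = 27+5 = 32
n=5,m=2: acc = 32+10 = 42
n=6,m=0: acc = 42+0 = 42
n=6,m=1: acc = 42+6 = 48
n=6,m=2: acc = 48+12 = 60

60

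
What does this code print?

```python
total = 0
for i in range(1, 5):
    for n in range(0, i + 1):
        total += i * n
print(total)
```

65

i=1,n=0: total = 0+0 = 0
i=1,n=1: total = 0+1 = 1
i=2,n=0: total = 1+0 = 1
i=2,n=1: total = 1+2 = 3
i=2,n=2: total = 3+4 = 7
i=3,n=0: total = 7+0 = 7
i=3,n=1: total = 7+3 = 10
i=3,n=2: total = 10+6 = 16
i=3,n=3: total = 16+9 = 25
i=4,n=0: total = 25+0 = 25
i=4,n=1: total = 25+4 = 29
i=4,n=2: total = 29+8 = 37
i=4,n=3: total = 37+12 = 49
i=4,n=4: total = 49+16 = 65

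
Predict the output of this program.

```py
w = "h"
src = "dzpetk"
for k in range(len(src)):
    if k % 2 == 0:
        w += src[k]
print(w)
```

hdpt

k=0: add 'd' → 'hd'
k=1: skip
k=2: add 'p' → 'hdp'
k=3: skip
k=4: add 't' → 'hdpt'
k=5: skip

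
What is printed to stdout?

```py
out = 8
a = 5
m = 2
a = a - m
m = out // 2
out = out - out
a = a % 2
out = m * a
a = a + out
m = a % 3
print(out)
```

a = 5-2 = 3
m = 8//2 = 4
out = 8-8 = 0
a = 3%2 = 1
out = 4*1 = 4
a = 1+4 = 5
m = 5%3 = 2

4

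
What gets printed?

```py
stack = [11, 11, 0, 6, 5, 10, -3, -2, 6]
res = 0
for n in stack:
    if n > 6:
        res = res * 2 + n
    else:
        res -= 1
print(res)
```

n=11: >6, res = 0*2+11 = 11
n=11: >6, res = 11*2+11 = 33
n=0: not >6, res = 33-1 = 32
n=6: not >6, res = 32-1 = 31
n=5: not >6, res = 31-1 = 30
n=10: >6, res = 30*2+10 = 70
n=-3: not >6, res = 70-1 = 69
n=-2: not >6, res = 69-1 = 68
n=6: not >6, res = 68-1 = 67

67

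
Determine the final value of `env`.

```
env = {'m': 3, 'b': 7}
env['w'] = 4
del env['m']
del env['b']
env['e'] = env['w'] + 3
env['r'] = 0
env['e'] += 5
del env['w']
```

env['w'] = 4 → {'m': 3, 'b': 7, 'w': 4}
del 'm' → {'b': 7, 'w': 4}
del 'b' → {'w': 4}
env['e'] = env['w']+3 = 7 → {'w': 4, 'e': 7}
env['r'] = 0 → {'w': 4, 'e': 7, 'r': 0}
env['e'] = 7+5 = 12 → {'w': 4, 'e': 12, 'r': 0}
del 'w' → {'e': 12, 'r': 0}

{'e': 12, 'r': 0}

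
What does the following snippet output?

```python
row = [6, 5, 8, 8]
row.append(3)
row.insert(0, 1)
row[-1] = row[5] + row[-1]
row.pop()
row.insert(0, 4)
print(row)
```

[4, 1, 6, 5, 8, 8]

append 3 → [6, 5, 8, 8, 3]
insert 1 at 0 → [1, 6, 5, 8, 8, 3]
row[-1] = row[5]+row[-1] = 3+3 = 6 → [1, 6, 5, 8, 8, 6]
pop() removes 6 → [1, 6, 5, 8, 8]
insert 4 at 0 → [4, 1, 6, 5, 8, 8]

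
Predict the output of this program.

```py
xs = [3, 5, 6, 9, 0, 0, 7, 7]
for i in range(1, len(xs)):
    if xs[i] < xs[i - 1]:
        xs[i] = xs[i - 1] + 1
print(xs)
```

[3, 5, 6, 9, 10, 11, 12, 13]

i=1: 5>=3, unchanged → [3, 5, 6, 9, 0, 0, 7, 7]
i=2: 6>=5, unchanged → [3, 5, 6, 9, 0, 0, 7, 7]
i=3: 9>=6, unchanged → [3, 5, 6, 9, 0, 0, 7, 7]
i=4: 0<9, xs[4] = 9+1 = 10 → [3, 5, 6, 9, 10, 0, 7, 7]
i=5: 0<10, xs[5] = 10+1 = 11 → [3, 5, 6, 9, 10, 11, 7, 7]
i=6: 7<11, xs[6] = 11+1 = 12 → [3, 5, 6, 9, 10, 11, 12, 7]
i=7: 7<12, xs[7] = 12+1 = 13 → [3, 5, 6, 9, 10, 11, 12, 13]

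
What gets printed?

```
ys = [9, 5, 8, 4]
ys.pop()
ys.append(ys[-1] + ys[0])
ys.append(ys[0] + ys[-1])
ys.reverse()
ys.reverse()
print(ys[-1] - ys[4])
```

0

pop() removes 4 → [9, 5, 8]
append ys[-1]+ys[0] = 8+9 = 17 → [9, 5, 8, 17]
append ys[0]+ys[-1] = 9+17 = 26 → [9, 5, 8, 17, 26]
reverse → [26, 17, 8, 5, 9]
reverse → [9, 5, 8, 17, 26]
ys[-1]-ys[4] = 26-26 = 0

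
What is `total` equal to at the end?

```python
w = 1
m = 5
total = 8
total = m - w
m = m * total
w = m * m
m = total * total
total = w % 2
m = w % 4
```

0

total = 5-1 = 4
m = 5*4 = 20
w = 20*20 = 400
m = 4*4 = 16
total = 400%2 = 0
m = 400%4 = 0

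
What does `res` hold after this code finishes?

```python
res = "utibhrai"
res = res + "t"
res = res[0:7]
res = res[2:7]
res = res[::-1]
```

'arhbi'

+ 't' → 'utibhrait'
slice [0:7] → 'utibhra'
slice [2:7] → 'ibhra'
reverse → 'arhbi'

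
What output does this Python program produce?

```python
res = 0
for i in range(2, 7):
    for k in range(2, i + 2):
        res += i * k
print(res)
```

i=2,k=2: res = 0+4 = 4
i=2,k=3: res = 4+6 = 10
i=3,k=2: res = 10+6 = 16
i=3,k=3: res = 16+9 = 25
i=3,k=4: res = 25+12 = 37
i=4,k=2: res = 37+8 = 45
i=4,k=3: res = 45+12 = 57
i=4,k=4: res = 57+16 = 73
i=4,k=5: res = 73+20 = 93
i=5,k=2: res = 93+10 = 103
i=5,k=3: res = 103+15 = 118
i=5,k=4: res = 118+20 = 138
i=5,k=5: res = 138+25 = 163
i=5,k=6: res = 163+30 = 193
i=6,k=2: res = 193+12 = 205
i=6,k=3: res = 205+18 = 223
i=6,k=4: res = 223+24 = 247
i=6,k=5: res = 247+30 = 277
i=6,k=6: res = 277+36 = 313
i=6,k=7: res = 313+42 = 355

355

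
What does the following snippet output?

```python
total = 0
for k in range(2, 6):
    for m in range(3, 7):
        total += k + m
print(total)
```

k=2,m=3: total = 0+5 = 5
k=2,m=4: total = 5+6 = 11
k=2,m=5: total = 11+7 = 18
k=2,m=6: total = 18+8 = 26
k=3,m=3: total = 26+6 = 32
k=3,m=4: total = 32+7 = 39
k=3,m=5: total = 39+8 = 47
k=3,m=6: total = 47+9 = 56
k=4,m=3: total = 56+7 = 63
k=4,m=4: total = 63+8 = 71
k=4,m=5: total = 71+9 = 80
k=4,m=6: total = 80+10 = 90
k=5,m=3: total = 90+8 = 98
k=5,m=4: total = 98+9 = 107
k=5,m=5: total = 107+10 = 117
k=5,m=6: total = 117+11 = 128

128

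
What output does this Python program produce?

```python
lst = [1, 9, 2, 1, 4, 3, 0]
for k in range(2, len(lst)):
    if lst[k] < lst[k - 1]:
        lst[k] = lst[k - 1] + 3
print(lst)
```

k=2: 2<9, lst[2] = 9+3 = 12 → [1, 9, 12, 1, 4, 3, 0]
k=3: 1<12, lst[3] = 12+3 = 15 → [1, 9, 12, 15, 4, 3, 0]
k=4: 4<15, lst[4] = 15+3 = 18 → [1, 9, 12, 15, 18, 3, 0]
k=5: 3<18, lst[5] = 18+3 = 21 → [1, 9, 12, 15, 18, 21, 0]
k=6: 0<21, lst[6] = 21+3 = 24 → [1, 9, 12, 15, 18, 21, 24]

[1, 9, 12, 15, 18, 21, 24]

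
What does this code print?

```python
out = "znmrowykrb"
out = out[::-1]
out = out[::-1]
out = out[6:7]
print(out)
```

reverse → 'brkywormnz'
reverse → 'znmrowykrb'
slice [6:7] → 'y'

y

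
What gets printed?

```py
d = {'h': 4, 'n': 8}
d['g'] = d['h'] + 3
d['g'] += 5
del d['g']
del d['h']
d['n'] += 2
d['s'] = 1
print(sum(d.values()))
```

d['g'] = d['h']+3 = 7 → {'h': 4, 'n': 8, 'g': 7}
d['g'] = 7+5 = 12 → {'h': 4, 'n': 8, 'g': 12}
del 'g' → {'h': 4, 'n': 8}
del 'h' → {'n': 8}
d['n'] = 8+2 = 10 → {'n': 10}
d['s'] = 1 → {'n': 10, 's': 1}
sum of values = 11

11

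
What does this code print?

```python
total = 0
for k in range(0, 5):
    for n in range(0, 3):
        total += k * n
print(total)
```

30

k=0,n=0: total = 0+0 = 0
k=0,n=1: total = 0+0 = 0
k=0,n=2: total = 0+0 = 0
k=1,n=0: total = 0+0 = 0
k=1,n=1: total = 0+1 = 1
k=1,n=2: total = 1+2 = 3
k=2,n=0: total = 3+0 = 3
k=2,n=1: total = 3+2 = 5
k=2,n=2: total = 5+4 = 9
k=3,n=0: total = 9+0 = 9
k=3,n=1: total = 9+3 = 12
k=3,n=2: total = 12+6 = 18
k=4,n=0: total = 18+0 = 18
k=4,n=1: total = 18+4 = 22
k=4,n=2: total = 22+8 = 30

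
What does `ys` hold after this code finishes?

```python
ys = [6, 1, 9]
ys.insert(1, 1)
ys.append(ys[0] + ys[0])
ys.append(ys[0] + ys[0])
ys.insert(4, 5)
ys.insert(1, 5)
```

[6, 5, 1, 1, 9, 5, 12, 12]

insert 1 at 1 → [6, 1, 1, 9]
append ys[0]+ys[0] = 6+6 = 12 → [6, 1, 1, 9, 12]
append ys[0]+ys[0] = 6+6 = 12 → [6, 1, 1, 9, 12, 12]
insert 5 at 4 → [6, 1, 1, 9, 5, 12, 12]
insert 5 at 1 → [6, 5, 1, 1, 9, 5, 12, 12]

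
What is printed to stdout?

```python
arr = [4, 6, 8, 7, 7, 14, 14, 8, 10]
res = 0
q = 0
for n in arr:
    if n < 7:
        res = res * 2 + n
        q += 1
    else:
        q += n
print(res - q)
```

n=4: <7, res = 0*2+4 = 4; q=1
n=6: <7, res = 4*2+6 = 14; q=2
n=8: not <7; q=10
n=7: not <7; q=17
n=7: not <7; q=24
n=14: not <7; q=38
n=14: not <7; q=52
n=8: not <7; q=60
n=10: not <7; q=70
res-q = 14-70 = -56

-56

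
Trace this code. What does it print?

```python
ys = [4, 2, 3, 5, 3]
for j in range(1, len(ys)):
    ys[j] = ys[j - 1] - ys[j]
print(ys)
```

[4, 2, -1, -6, -9]

j=1: ys[1] = 4-2 = 2 → [4, 2, 3, 5, 3]
j=2: ys[2] = 2-3 = -1 → [4, 2, -1, 5, 3]
j=3: ys[3] = (-1)-5 = -6 → [4, 2, -1, -6, 3]
j=4: ys[4] = (-6)-3 = -9 → [4, 2, -1, -6, -9]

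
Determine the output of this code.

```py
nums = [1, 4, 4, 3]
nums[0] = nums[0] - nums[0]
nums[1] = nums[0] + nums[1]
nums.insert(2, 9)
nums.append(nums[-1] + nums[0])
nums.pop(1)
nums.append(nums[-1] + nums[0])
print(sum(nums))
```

22

nums[0] = nums[0]-nums[0] = 1-1 = 0 → [0, 4, 4, 3]
nums[1] = nums[0]+nums[1] = 0+4 = 4 → [0, 4, 4, 3]
insert 9 at 2 → [0, 4, 9, 4, 3]
append nums[-1]+nums[0] = 3+0 = 3 → [0, 4, 9, 4, 3, 3]
pop(1) removes 4 → [0, 9, 4, 3, 3]
append nums[-1]+nums[0] = 3+0 = 3 → [0, 9, 4, 3, 3, 3]
sum = 22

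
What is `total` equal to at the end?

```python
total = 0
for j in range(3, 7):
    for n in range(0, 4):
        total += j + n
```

96

j=3,n=0: total = 0+3 = 3
j=3,n=1: total = 3+4 = 7
j=3,n=2: total = 7+5 = 12
j=3,n=3: total = 12+6 = 18
j=4,n=0: total = 18+4 = 22
j=4,n=1: total = 22+5 = 27
j=4,n=2: total = 27+6 = 33
j=4,n=3: total = 33+7 = 40
j=5,n=0: total = 40+5 = 45
j=5,n=1: total = 45+6 = 51
j=5,n=2: total = 51+7 = 58
j=5,n=3: total = 58+8 = 66
j=6,n=0: total = 66+6 = 72
j=6,n=1: total = 72+7 = 79
j=6,n=2: total = 79+8 = 87
j=6,n=3: total = 87+9 = 96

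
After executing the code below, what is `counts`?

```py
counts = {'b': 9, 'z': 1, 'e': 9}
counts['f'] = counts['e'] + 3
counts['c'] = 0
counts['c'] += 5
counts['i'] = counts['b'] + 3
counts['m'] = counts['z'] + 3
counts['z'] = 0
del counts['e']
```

counts['f'] = counts['e']+3 = 12 → {'b': 9, 'z': 1, 'e': 9, 'f': 12}
counts['c'] = 0 → {'b': 9, 'z': 1, 'e': 9, 'f': 12, 'c': 0}
counts['c'] = 0+5 = 5 → {'b': 9, 'z': 1, 'e': 9, 'f': 12, 'c': 5}
counts['i'] = counts['b']+3 = 12 → {'b': 9, 'z': 1, 'e': 9, 'f': 12, 'c': 5, 'i': 12}
counts['m'] = counts['z']+3 = 4 → {'b': 9, 'z': 1, 'e': 9, 'f': 12, 'c': 5, 'i': 12, 'm': 4}
counts['z'] = 0 → {'b': 9, 'z': 0, 'e': 9, 'f': 12, 'c': 5, 'i': 12, 'm': 4}
del 'e' → {'b': 9, 'z': 0, 'f': 12, 'c': 5, 'i': 12, 'm': 4}

{'b': 9, 'z': 0, 'f': 12, 'c': 5, 'i': 12, 'm': 4}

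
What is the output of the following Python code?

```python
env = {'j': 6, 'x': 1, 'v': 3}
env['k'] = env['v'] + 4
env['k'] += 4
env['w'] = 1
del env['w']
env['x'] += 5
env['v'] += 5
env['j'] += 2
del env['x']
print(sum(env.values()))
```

env['k'] = env['v']+4 = 7 → {'j': 6, 'x': 1, 'v': 3, 'k': 7}
env['k'] = 7+4 = 11 → {'j': 6, 'x': 1, 'v': 3, 'k': 11}
env['w'] = 1 → {'j': 6, 'x': 1, 'v': 3, 'k': 11, 'w': 1}
del 'w' → {'j': 6, 'x': 1, 'v': 3, 'k': 11}
env['x'] = 1+5 = 6 → {'j': 6, 'x': 6, 'v': 3, 'k': 11}
env['v'] = 3+5 = 8 → {'j': 6, 'x': 6, 'v': 8, 'k': 11}
env['j'] = 6+2 = 8 → {'j': 8, 'x': 6, 'v': 8, 'k': 11}
del 'x' → {'j': 8, 'v': 8, 'k': 11}
sum of values = 27

27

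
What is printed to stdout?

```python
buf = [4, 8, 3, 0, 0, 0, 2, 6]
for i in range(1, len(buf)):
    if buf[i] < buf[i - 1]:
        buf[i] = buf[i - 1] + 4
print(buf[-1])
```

32

i=1: 8>=4, unchanged → [4, 8, 3, 0, 0, 0, 2, 6]
i=2: 3<8, buf[2] = 8+4 = 12 → [4, 8, 12, 0, 0, 0, 2, 6]
i=3: 0<12, buf[3] = 12+4 = 16 → [4, 8, 12, 16, 0, 0, 2, 6]
i=4: 0<16, buf[4] = 16+4 = 20 → [4, 8, 12, 16, 20, 0, 2, 6]
i=5: 0<20, buf[5] = 20+4 = 24 → [4, 8, 12, 16, 20, 24, 2, 6]
i=6: 2<24, buf[6] = 24+4 = 28 → [4, 8, 12, 16, 20, 24, 28, 6]
i=7: 6<28, buf[7] = 28+4 = 32 → [4, 8, 12, 16, 20, 24, 28, 32]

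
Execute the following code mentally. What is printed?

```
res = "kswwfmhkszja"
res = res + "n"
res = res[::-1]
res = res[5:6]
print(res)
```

+ 'n' → 'kswwfmhkszjan'
reverse → 'najzskhmfwwsk'
slice [5:6] → 'k'

k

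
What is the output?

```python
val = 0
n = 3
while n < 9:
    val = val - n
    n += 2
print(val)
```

n=3: val = 0-3 = -3
n=5: val = (-3)-5 = -8
n=7: val = (-8)-7 = -15

-15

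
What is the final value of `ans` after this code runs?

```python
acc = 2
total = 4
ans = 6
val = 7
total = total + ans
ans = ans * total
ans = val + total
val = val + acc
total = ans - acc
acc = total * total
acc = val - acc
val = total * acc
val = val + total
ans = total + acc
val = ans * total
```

-201

total = 4+6 = 10
ans = 6*10 = 60
ans = 7+10 = 17
val = 7+2 = 9
total = 17-2 = 15
acc = 15*15 = 225
acc = 9-225 = -216
val = 15*(-216) = -3240
val = (-3240)+15 = -3225
ans = 15+(-216) = -201
val = (-201)*15 = -3015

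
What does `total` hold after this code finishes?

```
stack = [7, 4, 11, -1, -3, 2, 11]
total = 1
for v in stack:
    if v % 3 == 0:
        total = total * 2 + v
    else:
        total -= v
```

v=7: not %3==0, total = 1-7 = -6
v=4: not %3==0, total = (-6)-4 = -10
v=11: not %3==0, total = (-10)-11 = -21
v=-1: not %3==0, total = (-21)-(-1) = -20
v=-3: %3==0, total = (-20)*2+(-3) = -43
v=2: not %3==0, total = (-43)-2 = -45
v=11: not %3==0, total = (-45)-11 = -56

-56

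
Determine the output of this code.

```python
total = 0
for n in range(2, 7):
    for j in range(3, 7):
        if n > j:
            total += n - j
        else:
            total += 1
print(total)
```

24

n=2,j=3: not 2>3, total = 0+1 = 1
n=2,j=4: not 2>4, total = 1+1 = 2
n=2,j=5: not 2>5, total = 2+1 = 3
n=2,j=6: not 2>6, total = 3+1 = 4
n=3,j=3: not 3>3, total = 4+1 = 5
n=3,j=4: not 3>4, total = 5+1 = 6
n=3,j=5: not 3>5, total = 6+1 = 7
n=3,j=6: not 3>6, total = 7+1 = 8
n=4,j=3: 4>3, total = 8+1 = 9
n=4,j=4: not 4>4, total = 9+1 = 10
n=4,j=5: not 4>5, total = 10+1 = 11
n=4,j=6: not 4>6, total = 11+1 = 12
n=5,j=3: 5>3, total = 12+2 = 14
n=5,j=4: 5>4, total = 14+1 = 15
n=5,j=5: not 5>5, total = 15+1 = 16
n=5,j=6: not 5>6, total = 16+1 = 17
n=6,j=3: 6>3, total = 17+3 = 20
n=6,j=4: 6>4, total = 20+2 = 22
n=6,j=5: 6>5, total = 22+1 = 23
n=6,j=6: not 6>6, total = 23+1 = 24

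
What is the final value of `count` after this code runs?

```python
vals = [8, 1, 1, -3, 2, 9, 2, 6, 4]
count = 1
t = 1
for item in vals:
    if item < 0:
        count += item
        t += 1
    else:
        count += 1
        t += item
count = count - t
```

-29

item=8: not <0, count = 1+1 = 2; t=9
item=1: not <0, count = 2+1 = 3; t=10
item=1: not <0, count = 3+1 = 4; t=11
item=-3: <0, count = 4+(-3) = 1; t=12
item=2: not <0, count = 1+1 = 2; t=14
item=9: not <0, count = 2+1 = 3; t=23
item=2: not <0, count = 3+1 = 4; t=25
item=6: not <0, count = 4+1 = 5; t=31
item=4: not <0, count = 5+1 = 6; t=35
count-t = 6-35 = -29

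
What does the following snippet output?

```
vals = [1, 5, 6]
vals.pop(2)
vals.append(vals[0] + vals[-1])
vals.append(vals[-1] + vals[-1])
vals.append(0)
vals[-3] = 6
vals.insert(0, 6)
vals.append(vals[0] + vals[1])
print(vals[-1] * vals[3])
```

42

pop(2) removes 6 → [1, 5]
append vals[0]+vals[-1] = 1+5 = 6 → [1, 5, 6]
append vals[-1]+vals[-1] = 6+6 = 12 → [1, 5, 6, 12]
append 0 → [1, 5, 6, 12, 0]
vals[-3] = 6 → [1, 5, 6, 12, 0]
insert 6 at 0 → [6, 1, 5, 6, 12, 0]
append vals[0]+vals[1] = 6+1 = 7 → [6, 1, 5, 6, 12, 0, 7]
vals[-1]*vals[3] = 7*6 = 42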